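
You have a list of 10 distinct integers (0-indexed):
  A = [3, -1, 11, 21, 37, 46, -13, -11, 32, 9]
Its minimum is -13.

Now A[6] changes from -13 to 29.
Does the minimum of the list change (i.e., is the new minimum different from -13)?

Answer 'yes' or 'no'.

Old min = -13
Change: A[6] -13 -> 29
Changed element was the min; new min must be rechecked.
New min = -11; changed? yes

Answer: yes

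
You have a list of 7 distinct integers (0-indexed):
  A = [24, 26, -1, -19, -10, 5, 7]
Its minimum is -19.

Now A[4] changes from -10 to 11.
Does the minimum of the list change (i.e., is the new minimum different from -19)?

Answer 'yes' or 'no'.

Answer: no

Derivation:
Old min = -19
Change: A[4] -10 -> 11
Changed element was NOT the min; min changes only if 11 < -19.
New min = -19; changed? no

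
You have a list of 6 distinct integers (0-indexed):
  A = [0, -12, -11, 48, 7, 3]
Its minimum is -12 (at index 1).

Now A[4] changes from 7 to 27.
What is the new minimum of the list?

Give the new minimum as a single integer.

Answer: -12

Derivation:
Old min = -12 (at index 1)
Change: A[4] 7 -> 27
Changed element was NOT the old min.
  New min = min(old_min, new_val) = min(-12, 27) = -12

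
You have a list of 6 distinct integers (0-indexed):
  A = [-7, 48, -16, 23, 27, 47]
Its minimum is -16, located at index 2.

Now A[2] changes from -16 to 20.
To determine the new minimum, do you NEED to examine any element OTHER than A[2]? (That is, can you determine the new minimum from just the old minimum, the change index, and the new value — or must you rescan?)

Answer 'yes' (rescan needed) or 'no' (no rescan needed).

Answer: yes

Derivation:
Old min = -16 at index 2
Change at index 2: -16 -> 20
Index 2 WAS the min and new value 20 > old min -16. Must rescan other elements to find the new min.
Needs rescan: yes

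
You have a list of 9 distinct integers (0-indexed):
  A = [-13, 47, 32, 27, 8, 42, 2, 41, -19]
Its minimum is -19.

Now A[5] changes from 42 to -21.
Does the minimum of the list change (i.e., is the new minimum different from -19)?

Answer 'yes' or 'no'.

Old min = -19
Change: A[5] 42 -> -21
Changed element was NOT the min; min changes only if -21 < -19.
New min = -21; changed? yes

Answer: yes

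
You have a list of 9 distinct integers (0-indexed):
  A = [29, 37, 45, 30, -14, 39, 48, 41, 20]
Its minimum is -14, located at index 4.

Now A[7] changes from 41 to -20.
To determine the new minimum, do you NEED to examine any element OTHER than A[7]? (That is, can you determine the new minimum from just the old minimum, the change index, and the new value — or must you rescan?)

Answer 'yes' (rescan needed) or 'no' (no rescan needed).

Old min = -14 at index 4
Change at index 7: 41 -> -20
Index 7 was NOT the min. New min = min(-14, -20). No rescan of other elements needed.
Needs rescan: no

Answer: no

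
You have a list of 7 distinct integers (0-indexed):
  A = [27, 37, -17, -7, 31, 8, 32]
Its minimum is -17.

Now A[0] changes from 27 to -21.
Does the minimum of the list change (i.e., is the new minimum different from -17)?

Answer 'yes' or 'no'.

Old min = -17
Change: A[0] 27 -> -21
Changed element was NOT the min; min changes only if -21 < -17.
New min = -21; changed? yes

Answer: yes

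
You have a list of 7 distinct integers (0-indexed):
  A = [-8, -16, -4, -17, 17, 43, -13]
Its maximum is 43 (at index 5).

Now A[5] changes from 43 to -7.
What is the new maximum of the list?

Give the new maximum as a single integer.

Old max = 43 (at index 5)
Change: A[5] 43 -> -7
Changed element WAS the max -> may need rescan.
  Max of remaining elements: 17
  New max = max(-7, 17) = 17

Answer: 17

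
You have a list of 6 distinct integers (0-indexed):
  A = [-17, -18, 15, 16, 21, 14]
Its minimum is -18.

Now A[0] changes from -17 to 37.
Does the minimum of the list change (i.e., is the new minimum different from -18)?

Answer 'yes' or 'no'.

Old min = -18
Change: A[0] -17 -> 37
Changed element was NOT the min; min changes only if 37 < -18.
New min = -18; changed? no

Answer: no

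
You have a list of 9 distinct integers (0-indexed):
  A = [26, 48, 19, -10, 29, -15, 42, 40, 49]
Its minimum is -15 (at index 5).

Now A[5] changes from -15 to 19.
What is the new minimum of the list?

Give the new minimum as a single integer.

Answer: -10

Derivation:
Old min = -15 (at index 5)
Change: A[5] -15 -> 19
Changed element WAS the min. Need to check: is 19 still <= all others?
  Min of remaining elements: -10
  New min = min(19, -10) = -10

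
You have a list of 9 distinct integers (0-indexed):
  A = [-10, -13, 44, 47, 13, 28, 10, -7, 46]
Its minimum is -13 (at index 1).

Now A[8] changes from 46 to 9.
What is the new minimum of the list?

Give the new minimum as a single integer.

Old min = -13 (at index 1)
Change: A[8] 46 -> 9
Changed element was NOT the old min.
  New min = min(old_min, new_val) = min(-13, 9) = -13

Answer: -13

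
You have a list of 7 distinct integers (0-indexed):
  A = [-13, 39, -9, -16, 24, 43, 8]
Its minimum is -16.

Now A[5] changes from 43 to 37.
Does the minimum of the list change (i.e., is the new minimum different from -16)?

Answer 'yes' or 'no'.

Old min = -16
Change: A[5] 43 -> 37
Changed element was NOT the min; min changes only if 37 < -16.
New min = -16; changed? no

Answer: no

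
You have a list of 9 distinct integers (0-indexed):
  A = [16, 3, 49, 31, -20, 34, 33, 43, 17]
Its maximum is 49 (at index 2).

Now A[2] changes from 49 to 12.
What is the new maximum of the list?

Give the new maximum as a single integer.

Answer: 43

Derivation:
Old max = 49 (at index 2)
Change: A[2] 49 -> 12
Changed element WAS the max -> may need rescan.
  Max of remaining elements: 43
  New max = max(12, 43) = 43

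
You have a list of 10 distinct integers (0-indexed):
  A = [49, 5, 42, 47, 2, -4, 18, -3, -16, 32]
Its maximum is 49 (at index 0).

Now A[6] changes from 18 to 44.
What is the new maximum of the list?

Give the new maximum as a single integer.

Answer: 49

Derivation:
Old max = 49 (at index 0)
Change: A[6] 18 -> 44
Changed element was NOT the old max.
  New max = max(old_max, new_val) = max(49, 44) = 49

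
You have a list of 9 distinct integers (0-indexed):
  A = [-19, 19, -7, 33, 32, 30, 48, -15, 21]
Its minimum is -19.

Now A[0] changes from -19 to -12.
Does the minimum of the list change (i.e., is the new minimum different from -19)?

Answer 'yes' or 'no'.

Answer: yes

Derivation:
Old min = -19
Change: A[0] -19 -> -12
Changed element was the min; new min must be rechecked.
New min = -15; changed? yes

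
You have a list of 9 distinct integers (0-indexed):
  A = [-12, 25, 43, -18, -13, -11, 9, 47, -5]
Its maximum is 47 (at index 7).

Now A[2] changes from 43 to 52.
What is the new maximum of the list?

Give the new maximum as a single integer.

Old max = 47 (at index 7)
Change: A[2] 43 -> 52
Changed element was NOT the old max.
  New max = max(old_max, new_val) = max(47, 52) = 52

Answer: 52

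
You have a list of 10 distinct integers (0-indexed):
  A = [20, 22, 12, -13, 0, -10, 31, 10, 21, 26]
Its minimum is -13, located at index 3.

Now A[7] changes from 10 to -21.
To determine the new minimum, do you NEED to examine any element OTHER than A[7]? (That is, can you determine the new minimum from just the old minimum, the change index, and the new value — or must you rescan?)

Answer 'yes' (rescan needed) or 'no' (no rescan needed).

Old min = -13 at index 3
Change at index 7: 10 -> -21
Index 7 was NOT the min. New min = min(-13, -21). No rescan of other elements needed.
Needs rescan: no

Answer: no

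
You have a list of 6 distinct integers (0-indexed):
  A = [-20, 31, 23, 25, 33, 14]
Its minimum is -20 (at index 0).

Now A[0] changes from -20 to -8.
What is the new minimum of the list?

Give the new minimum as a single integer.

Old min = -20 (at index 0)
Change: A[0] -20 -> -8
Changed element WAS the min. Need to check: is -8 still <= all others?
  Min of remaining elements: 14
  New min = min(-8, 14) = -8

Answer: -8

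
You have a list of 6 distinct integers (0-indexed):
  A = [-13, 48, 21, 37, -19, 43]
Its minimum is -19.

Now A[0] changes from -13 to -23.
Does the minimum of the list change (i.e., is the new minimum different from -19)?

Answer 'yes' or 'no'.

Old min = -19
Change: A[0] -13 -> -23
Changed element was NOT the min; min changes only if -23 < -19.
New min = -23; changed? yes

Answer: yes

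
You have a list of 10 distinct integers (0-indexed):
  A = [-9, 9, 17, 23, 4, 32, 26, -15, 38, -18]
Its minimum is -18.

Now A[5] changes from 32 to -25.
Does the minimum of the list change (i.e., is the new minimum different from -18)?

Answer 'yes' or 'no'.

Answer: yes

Derivation:
Old min = -18
Change: A[5] 32 -> -25
Changed element was NOT the min; min changes only if -25 < -18.
New min = -25; changed? yes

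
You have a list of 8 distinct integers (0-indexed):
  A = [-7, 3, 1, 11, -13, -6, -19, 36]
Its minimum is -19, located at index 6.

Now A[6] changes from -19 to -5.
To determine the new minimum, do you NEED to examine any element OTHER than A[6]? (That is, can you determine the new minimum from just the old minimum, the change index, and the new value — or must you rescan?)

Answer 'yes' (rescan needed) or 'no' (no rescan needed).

Answer: yes

Derivation:
Old min = -19 at index 6
Change at index 6: -19 -> -5
Index 6 WAS the min and new value -5 > old min -19. Must rescan other elements to find the new min.
Needs rescan: yes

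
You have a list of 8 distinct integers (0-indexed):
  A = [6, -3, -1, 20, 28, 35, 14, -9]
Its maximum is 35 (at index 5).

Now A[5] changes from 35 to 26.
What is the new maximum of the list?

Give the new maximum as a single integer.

Old max = 35 (at index 5)
Change: A[5] 35 -> 26
Changed element WAS the max -> may need rescan.
  Max of remaining elements: 28
  New max = max(26, 28) = 28

Answer: 28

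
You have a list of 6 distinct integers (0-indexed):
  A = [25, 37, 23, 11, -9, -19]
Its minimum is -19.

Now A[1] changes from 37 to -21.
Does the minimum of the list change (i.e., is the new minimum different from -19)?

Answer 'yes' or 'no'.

Old min = -19
Change: A[1] 37 -> -21
Changed element was NOT the min; min changes only if -21 < -19.
New min = -21; changed? yes

Answer: yes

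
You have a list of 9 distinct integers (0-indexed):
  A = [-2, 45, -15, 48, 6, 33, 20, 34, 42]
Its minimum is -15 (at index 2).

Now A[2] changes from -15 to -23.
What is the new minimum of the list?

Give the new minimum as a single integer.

Old min = -15 (at index 2)
Change: A[2] -15 -> -23
Changed element WAS the min. Need to check: is -23 still <= all others?
  Min of remaining elements: -2
  New min = min(-23, -2) = -23

Answer: -23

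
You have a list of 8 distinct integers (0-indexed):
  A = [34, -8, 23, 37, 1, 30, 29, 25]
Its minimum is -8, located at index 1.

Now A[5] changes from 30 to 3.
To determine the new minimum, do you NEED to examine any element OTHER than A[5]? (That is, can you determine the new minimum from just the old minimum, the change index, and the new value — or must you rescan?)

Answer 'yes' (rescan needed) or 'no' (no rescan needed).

Answer: no

Derivation:
Old min = -8 at index 1
Change at index 5: 30 -> 3
Index 5 was NOT the min. New min = min(-8, 3). No rescan of other elements needed.
Needs rescan: no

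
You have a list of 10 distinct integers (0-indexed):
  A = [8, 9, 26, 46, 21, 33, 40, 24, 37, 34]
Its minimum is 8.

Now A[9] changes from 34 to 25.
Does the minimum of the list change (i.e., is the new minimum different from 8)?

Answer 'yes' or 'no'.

Old min = 8
Change: A[9] 34 -> 25
Changed element was NOT the min; min changes only if 25 < 8.
New min = 8; changed? no

Answer: no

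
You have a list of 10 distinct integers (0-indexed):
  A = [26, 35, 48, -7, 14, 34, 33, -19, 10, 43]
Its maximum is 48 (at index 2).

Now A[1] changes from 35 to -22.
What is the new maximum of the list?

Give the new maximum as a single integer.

Old max = 48 (at index 2)
Change: A[1] 35 -> -22
Changed element was NOT the old max.
  New max = max(old_max, new_val) = max(48, -22) = 48

Answer: 48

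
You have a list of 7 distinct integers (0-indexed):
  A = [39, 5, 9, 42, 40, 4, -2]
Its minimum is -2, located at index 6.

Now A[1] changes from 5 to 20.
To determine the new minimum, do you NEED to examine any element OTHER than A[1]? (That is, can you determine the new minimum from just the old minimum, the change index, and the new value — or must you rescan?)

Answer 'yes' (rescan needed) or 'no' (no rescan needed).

Answer: no

Derivation:
Old min = -2 at index 6
Change at index 1: 5 -> 20
Index 1 was NOT the min. New min = min(-2, 20). No rescan of other elements needed.
Needs rescan: no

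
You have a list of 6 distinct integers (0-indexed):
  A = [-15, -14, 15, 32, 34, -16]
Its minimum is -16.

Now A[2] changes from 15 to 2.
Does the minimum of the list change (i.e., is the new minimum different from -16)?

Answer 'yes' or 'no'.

Answer: no

Derivation:
Old min = -16
Change: A[2] 15 -> 2
Changed element was NOT the min; min changes only if 2 < -16.
New min = -16; changed? no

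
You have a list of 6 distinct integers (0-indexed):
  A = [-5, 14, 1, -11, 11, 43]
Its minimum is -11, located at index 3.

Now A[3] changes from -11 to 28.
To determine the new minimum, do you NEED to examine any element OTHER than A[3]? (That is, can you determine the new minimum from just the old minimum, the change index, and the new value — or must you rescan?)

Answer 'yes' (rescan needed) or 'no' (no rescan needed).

Answer: yes

Derivation:
Old min = -11 at index 3
Change at index 3: -11 -> 28
Index 3 WAS the min and new value 28 > old min -11. Must rescan other elements to find the new min.
Needs rescan: yes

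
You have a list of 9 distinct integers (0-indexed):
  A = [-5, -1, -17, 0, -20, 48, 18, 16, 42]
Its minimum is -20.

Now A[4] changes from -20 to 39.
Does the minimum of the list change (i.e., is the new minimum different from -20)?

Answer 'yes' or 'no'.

Old min = -20
Change: A[4] -20 -> 39
Changed element was the min; new min must be rechecked.
New min = -17; changed? yes

Answer: yes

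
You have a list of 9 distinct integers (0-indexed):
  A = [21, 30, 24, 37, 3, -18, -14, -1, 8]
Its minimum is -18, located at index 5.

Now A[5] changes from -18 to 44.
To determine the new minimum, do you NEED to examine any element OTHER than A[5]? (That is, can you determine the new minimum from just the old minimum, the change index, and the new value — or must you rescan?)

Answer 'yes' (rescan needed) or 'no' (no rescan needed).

Answer: yes

Derivation:
Old min = -18 at index 5
Change at index 5: -18 -> 44
Index 5 WAS the min and new value 44 > old min -18. Must rescan other elements to find the new min.
Needs rescan: yes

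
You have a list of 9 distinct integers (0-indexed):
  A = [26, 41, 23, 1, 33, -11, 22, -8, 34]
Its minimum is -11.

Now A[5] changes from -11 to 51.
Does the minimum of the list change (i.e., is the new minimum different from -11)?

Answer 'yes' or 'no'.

Old min = -11
Change: A[5] -11 -> 51
Changed element was the min; new min must be rechecked.
New min = -8; changed? yes

Answer: yes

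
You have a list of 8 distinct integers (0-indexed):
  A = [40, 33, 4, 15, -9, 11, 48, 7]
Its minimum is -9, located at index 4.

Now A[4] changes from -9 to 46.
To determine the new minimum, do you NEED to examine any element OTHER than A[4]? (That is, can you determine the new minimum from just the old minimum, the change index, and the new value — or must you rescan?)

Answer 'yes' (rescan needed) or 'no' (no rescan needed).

Answer: yes

Derivation:
Old min = -9 at index 4
Change at index 4: -9 -> 46
Index 4 WAS the min and new value 46 > old min -9. Must rescan other elements to find the new min.
Needs rescan: yes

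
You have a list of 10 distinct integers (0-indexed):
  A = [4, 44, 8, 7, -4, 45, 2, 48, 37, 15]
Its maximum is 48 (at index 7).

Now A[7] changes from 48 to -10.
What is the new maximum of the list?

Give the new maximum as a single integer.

Answer: 45

Derivation:
Old max = 48 (at index 7)
Change: A[7] 48 -> -10
Changed element WAS the max -> may need rescan.
  Max of remaining elements: 45
  New max = max(-10, 45) = 45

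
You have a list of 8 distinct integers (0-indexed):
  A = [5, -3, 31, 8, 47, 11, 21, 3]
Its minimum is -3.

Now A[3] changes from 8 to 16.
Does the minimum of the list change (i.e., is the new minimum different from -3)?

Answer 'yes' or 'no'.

Old min = -3
Change: A[3] 8 -> 16
Changed element was NOT the min; min changes only if 16 < -3.
New min = -3; changed? no

Answer: no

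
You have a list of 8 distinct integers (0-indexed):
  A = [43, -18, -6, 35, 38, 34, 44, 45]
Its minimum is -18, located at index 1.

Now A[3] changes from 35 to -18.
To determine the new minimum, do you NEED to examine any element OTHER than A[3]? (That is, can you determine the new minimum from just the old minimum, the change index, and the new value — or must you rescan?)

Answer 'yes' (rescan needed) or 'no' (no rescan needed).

Answer: no

Derivation:
Old min = -18 at index 1
Change at index 3: 35 -> -18
Index 3 was NOT the min. New min = min(-18, -18). No rescan of other elements needed.
Needs rescan: no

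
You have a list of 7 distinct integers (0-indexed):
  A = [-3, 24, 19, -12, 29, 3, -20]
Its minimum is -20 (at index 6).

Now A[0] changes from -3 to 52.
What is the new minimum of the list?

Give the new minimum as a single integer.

Old min = -20 (at index 6)
Change: A[0] -3 -> 52
Changed element was NOT the old min.
  New min = min(old_min, new_val) = min(-20, 52) = -20

Answer: -20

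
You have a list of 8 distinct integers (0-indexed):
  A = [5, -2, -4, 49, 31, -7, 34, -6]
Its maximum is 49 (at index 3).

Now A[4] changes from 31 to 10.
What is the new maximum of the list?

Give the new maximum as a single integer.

Old max = 49 (at index 3)
Change: A[4] 31 -> 10
Changed element was NOT the old max.
  New max = max(old_max, new_val) = max(49, 10) = 49

Answer: 49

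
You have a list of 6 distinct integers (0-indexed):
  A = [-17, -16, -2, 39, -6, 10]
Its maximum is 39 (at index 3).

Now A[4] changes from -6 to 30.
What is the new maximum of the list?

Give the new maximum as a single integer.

Old max = 39 (at index 3)
Change: A[4] -6 -> 30
Changed element was NOT the old max.
  New max = max(old_max, new_val) = max(39, 30) = 39

Answer: 39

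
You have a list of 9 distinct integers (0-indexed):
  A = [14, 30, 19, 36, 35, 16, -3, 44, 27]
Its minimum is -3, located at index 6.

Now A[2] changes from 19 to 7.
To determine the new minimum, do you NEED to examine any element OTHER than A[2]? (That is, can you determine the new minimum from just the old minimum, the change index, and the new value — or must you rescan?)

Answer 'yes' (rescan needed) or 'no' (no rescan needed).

Old min = -3 at index 6
Change at index 2: 19 -> 7
Index 2 was NOT the min. New min = min(-3, 7). No rescan of other elements needed.
Needs rescan: no

Answer: no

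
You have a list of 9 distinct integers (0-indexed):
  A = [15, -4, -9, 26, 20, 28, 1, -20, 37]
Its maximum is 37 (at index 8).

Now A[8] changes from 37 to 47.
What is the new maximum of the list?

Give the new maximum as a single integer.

Answer: 47

Derivation:
Old max = 37 (at index 8)
Change: A[8] 37 -> 47
Changed element WAS the max -> may need rescan.
  Max of remaining elements: 28
  New max = max(47, 28) = 47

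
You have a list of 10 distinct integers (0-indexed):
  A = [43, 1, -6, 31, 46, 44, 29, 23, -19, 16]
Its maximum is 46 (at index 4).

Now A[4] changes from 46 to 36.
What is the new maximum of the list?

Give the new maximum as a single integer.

Answer: 44

Derivation:
Old max = 46 (at index 4)
Change: A[4] 46 -> 36
Changed element WAS the max -> may need rescan.
  Max of remaining elements: 44
  New max = max(36, 44) = 44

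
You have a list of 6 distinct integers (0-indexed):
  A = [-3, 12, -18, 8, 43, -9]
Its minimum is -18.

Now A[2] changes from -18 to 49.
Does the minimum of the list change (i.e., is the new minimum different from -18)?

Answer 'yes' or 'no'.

Old min = -18
Change: A[2] -18 -> 49
Changed element was the min; new min must be rechecked.
New min = -9; changed? yes

Answer: yes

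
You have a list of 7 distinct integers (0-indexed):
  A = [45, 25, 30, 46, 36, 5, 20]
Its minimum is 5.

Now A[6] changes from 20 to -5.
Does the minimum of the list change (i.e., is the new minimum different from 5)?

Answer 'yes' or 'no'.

Answer: yes

Derivation:
Old min = 5
Change: A[6] 20 -> -5
Changed element was NOT the min; min changes only if -5 < 5.
New min = -5; changed? yes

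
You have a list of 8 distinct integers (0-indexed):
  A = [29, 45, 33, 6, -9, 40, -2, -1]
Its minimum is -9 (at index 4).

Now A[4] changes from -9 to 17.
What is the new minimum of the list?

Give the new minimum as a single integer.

Old min = -9 (at index 4)
Change: A[4] -9 -> 17
Changed element WAS the min. Need to check: is 17 still <= all others?
  Min of remaining elements: -2
  New min = min(17, -2) = -2

Answer: -2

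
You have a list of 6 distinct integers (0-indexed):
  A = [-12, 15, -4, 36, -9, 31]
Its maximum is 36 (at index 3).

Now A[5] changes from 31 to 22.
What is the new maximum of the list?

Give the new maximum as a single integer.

Old max = 36 (at index 3)
Change: A[5] 31 -> 22
Changed element was NOT the old max.
  New max = max(old_max, new_val) = max(36, 22) = 36

Answer: 36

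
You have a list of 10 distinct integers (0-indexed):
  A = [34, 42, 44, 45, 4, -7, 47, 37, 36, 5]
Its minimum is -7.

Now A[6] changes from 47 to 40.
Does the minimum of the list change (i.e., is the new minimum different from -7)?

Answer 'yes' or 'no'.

Old min = -7
Change: A[6] 47 -> 40
Changed element was NOT the min; min changes only if 40 < -7.
New min = -7; changed? no

Answer: no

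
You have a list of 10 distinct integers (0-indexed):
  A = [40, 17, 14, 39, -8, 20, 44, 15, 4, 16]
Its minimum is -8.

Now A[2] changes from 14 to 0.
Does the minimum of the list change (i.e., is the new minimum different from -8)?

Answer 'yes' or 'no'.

Old min = -8
Change: A[2] 14 -> 0
Changed element was NOT the min; min changes only if 0 < -8.
New min = -8; changed? no

Answer: no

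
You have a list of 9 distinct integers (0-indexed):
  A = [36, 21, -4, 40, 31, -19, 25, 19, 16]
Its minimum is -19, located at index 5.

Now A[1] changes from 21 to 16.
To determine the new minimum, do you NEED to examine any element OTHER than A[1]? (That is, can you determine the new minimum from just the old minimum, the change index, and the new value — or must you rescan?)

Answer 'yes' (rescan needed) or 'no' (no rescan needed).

Answer: no

Derivation:
Old min = -19 at index 5
Change at index 1: 21 -> 16
Index 1 was NOT the min. New min = min(-19, 16). No rescan of other elements needed.
Needs rescan: no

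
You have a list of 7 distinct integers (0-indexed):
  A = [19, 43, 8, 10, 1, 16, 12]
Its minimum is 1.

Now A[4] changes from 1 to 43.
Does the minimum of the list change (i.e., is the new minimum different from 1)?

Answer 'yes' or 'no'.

Answer: yes

Derivation:
Old min = 1
Change: A[4] 1 -> 43
Changed element was the min; new min must be rechecked.
New min = 8; changed? yes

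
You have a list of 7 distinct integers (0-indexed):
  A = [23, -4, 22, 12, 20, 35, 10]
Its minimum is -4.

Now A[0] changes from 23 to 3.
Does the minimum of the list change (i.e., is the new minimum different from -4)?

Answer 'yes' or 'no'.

Answer: no

Derivation:
Old min = -4
Change: A[0] 23 -> 3
Changed element was NOT the min; min changes only if 3 < -4.
New min = -4; changed? no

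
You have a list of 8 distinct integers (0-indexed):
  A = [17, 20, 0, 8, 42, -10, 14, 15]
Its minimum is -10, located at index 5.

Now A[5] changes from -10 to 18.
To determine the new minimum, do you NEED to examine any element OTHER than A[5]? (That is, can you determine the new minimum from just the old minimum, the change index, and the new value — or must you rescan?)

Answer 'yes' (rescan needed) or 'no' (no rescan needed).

Answer: yes

Derivation:
Old min = -10 at index 5
Change at index 5: -10 -> 18
Index 5 WAS the min and new value 18 > old min -10. Must rescan other elements to find the new min.
Needs rescan: yes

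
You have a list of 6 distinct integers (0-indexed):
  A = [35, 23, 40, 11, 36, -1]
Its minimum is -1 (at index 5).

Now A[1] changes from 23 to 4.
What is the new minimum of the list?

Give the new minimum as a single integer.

Answer: -1

Derivation:
Old min = -1 (at index 5)
Change: A[1] 23 -> 4
Changed element was NOT the old min.
  New min = min(old_min, new_val) = min(-1, 4) = -1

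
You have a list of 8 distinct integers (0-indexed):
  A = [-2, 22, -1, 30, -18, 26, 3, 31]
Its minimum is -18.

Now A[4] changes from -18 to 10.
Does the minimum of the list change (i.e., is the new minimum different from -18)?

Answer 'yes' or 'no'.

Old min = -18
Change: A[4] -18 -> 10
Changed element was the min; new min must be rechecked.
New min = -2; changed? yes

Answer: yes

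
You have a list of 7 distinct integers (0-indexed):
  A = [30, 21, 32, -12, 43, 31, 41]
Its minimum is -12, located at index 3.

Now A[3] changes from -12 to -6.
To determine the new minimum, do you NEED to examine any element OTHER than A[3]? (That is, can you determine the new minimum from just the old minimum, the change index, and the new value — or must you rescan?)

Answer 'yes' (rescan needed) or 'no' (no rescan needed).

Old min = -12 at index 3
Change at index 3: -12 -> -6
Index 3 WAS the min and new value -6 > old min -12. Must rescan other elements to find the new min.
Needs rescan: yes

Answer: yes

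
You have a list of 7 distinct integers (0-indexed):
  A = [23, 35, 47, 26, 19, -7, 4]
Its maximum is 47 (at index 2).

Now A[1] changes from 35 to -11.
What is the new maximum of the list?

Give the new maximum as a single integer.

Old max = 47 (at index 2)
Change: A[1] 35 -> -11
Changed element was NOT the old max.
  New max = max(old_max, new_val) = max(47, -11) = 47

Answer: 47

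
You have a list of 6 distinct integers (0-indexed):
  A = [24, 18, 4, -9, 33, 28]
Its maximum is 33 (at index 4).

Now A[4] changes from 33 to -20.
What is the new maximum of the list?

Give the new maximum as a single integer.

Old max = 33 (at index 4)
Change: A[4] 33 -> -20
Changed element WAS the max -> may need rescan.
  Max of remaining elements: 28
  New max = max(-20, 28) = 28

Answer: 28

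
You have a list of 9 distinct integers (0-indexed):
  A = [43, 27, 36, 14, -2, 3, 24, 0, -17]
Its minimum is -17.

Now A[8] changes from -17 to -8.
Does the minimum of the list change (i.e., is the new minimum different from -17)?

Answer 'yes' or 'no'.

Answer: yes

Derivation:
Old min = -17
Change: A[8] -17 -> -8
Changed element was the min; new min must be rechecked.
New min = -8; changed? yes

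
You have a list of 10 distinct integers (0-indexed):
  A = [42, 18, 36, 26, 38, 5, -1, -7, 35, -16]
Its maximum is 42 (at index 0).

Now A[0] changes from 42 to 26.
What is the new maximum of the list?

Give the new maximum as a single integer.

Answer: 38

Derivation:
Old max = 42 (at index 0)
Change: A[0] 42 -> 26
Changed element WAS the max -> may need rescan.
  Max of remaining elements: 38
  New max = max(26, 38) = 38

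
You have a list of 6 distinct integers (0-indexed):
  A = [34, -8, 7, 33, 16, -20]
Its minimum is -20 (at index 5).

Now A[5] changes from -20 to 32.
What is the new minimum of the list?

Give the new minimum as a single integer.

Answer: -8

Derivation:
Old min = -20 (at index 5)
Change: A[5] -20 -> 32
Changed element WAS the min. Need to check: is 32 still <= all others?
  Min of remaining elements: -8
  New min = min(32, -8) = -8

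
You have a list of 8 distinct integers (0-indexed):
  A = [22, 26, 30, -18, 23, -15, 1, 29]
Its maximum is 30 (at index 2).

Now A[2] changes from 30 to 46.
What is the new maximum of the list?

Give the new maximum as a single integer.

Old max = 30 (at index 2)
Change: A[2] 30 -> 46
Changed element WAS the max -> may need rescan.
  Max of remaining elements: 29
  New max = max(46, 29) = 46

Answer: 46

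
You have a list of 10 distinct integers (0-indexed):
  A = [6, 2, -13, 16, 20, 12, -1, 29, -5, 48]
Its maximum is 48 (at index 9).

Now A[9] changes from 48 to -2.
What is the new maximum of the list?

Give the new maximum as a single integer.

Answer: 29

Derivation:
Old max = 48 (at index 9)
Change: A[9] 48 -> -2
Changed element WAS the max -> may need rescan.
  Max of remaining elements: 29
  New max = max(-2, 29) = 29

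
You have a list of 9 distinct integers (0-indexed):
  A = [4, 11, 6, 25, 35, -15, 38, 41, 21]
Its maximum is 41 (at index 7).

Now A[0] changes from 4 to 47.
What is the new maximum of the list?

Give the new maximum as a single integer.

Old max = 41 (at index 7)
Change: A[0] 4 -> 47
Changed element was NOT the old max.
  New max = max(old_max, new_val) = max(41, 47) = 47

Answer: 47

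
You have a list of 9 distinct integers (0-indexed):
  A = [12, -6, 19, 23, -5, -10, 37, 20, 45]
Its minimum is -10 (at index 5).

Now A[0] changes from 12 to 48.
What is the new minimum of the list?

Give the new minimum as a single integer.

Answer: -10

Derivation:
Old min = -10 (at index 5)
Change: A[0] 12 -> 48
Changed element was NOT the old min.
  New min = min(old_min, new_val) = min(-10, 48) = -10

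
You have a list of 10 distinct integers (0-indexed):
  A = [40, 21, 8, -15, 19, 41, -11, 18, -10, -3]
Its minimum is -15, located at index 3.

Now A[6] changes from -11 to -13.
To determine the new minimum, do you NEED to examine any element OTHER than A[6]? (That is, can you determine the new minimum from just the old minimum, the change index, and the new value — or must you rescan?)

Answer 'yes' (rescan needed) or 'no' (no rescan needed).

Answer: no

Derivation:
Old min = -15 at index 3
Change at index 6: -11 -> -13
Index 6 was NOT the min. New min = min(-15, -13). No rescan of other elements needed.
Needs rescan: no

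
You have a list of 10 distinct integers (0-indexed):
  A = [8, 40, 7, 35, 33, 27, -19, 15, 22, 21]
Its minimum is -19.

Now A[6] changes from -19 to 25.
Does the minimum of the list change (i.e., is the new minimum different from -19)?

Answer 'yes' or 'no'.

Old min = -19
Change: A[6] -19 -> 25
Changed element was the min; new min must be rechecked.
New min = 7; changed? yes

Answer: yes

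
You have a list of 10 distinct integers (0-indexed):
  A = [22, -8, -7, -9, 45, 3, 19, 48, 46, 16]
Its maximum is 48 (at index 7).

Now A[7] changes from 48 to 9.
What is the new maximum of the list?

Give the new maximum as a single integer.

Old max = 48 (at index 7)
Change: A[7] 48 -> 9
Changed element WAS the max -> may need rescan.
  Max of remaining elements: 46
  New max = max(9, 46) = 46

Answer: 46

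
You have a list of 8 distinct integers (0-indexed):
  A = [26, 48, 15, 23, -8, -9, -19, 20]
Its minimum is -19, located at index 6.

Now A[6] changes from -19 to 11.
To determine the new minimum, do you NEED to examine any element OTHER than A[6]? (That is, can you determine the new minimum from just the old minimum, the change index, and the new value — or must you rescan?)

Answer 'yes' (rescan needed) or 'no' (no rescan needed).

Answer: yes

Derivation:
Old min = -19 at index 6
Change at index 6: -19 -> 11
Index 6 WAS the min and new value 11 > old min -19. Must rescan other elements to find the new min.
Needs rescan: yes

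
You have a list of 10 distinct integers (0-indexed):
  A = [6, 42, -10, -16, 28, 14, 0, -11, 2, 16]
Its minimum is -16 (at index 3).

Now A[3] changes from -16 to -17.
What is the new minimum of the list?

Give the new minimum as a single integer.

Old min = -16 (at index 3)
Change: A[3] -16 -> -17
Changed element WAS the min. Need to check: is -17 still <= all others?
  Min of remaining elements: -11
  New min = min(-17, -11) = -17

Answer: -17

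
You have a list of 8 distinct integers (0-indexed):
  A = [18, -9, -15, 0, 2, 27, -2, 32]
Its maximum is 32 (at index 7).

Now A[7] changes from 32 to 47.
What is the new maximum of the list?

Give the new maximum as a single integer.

Answer: 47

Derivation:
Old max = 32 (at index 7)
Change: A[7] 32 -> 47
Changed element WAS the max -> may need rescan.
  Max of remaining elements: 27
  New max = max(47, 27) = 47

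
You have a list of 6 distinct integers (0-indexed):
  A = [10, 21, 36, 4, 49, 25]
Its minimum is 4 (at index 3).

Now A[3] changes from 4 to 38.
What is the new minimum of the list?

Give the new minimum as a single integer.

Old min = 4 (at index 3)
Change: A[3] 4 -> 38
Changed element WAS the min. Need to check: is 38 still <= all others?
  Min of remaining elements: 10
  New min = min(38, 10) = 10

Answer: 10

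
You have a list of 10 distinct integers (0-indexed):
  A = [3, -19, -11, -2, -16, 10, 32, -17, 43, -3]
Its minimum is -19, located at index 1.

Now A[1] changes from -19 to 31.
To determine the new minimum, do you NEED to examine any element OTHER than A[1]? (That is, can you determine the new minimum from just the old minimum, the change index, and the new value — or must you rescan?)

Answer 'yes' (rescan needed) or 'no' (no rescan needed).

Answer: yes

Derivation:
Old min = -19 at index 1
Change at index 1: -19 -> 31
Index 1 WAS the min and new value 31 > old min -19. Must rescan other elements to find the new min.
Needs rescan: yes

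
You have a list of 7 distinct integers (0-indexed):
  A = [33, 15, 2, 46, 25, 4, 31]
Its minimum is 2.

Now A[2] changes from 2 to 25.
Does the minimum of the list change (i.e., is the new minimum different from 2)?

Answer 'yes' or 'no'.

Old min = 2
Change: A[2] 2 -> 25
Changed element was the min; new min must be rechecked.
New min = 4; changed? yes

Answer: yes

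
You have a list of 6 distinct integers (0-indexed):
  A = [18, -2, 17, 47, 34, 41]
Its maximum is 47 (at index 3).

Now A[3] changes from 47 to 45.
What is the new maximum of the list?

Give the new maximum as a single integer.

Old max = 47 (at index 3)
Change: A[3] 47 -> 45
Changed element WAS the max -> may need rescan.
  Max of remaining elements: 41
  New max = max(45, 41) = 45

Answer: 45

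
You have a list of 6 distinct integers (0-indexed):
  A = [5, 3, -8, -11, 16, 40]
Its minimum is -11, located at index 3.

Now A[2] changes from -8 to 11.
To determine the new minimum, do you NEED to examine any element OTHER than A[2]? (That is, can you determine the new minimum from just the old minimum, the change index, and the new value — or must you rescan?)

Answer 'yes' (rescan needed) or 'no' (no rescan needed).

Old min = -11 at index 3
Change at index 2: -8 -> 11
Index 2 was NOT the min. New min = min(-11, 11). No rescan of other elements needed.
Needs rescan: no

Answer: no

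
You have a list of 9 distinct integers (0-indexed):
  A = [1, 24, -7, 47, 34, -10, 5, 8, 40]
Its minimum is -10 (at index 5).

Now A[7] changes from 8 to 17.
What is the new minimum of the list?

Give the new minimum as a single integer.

Answer: -10

Derivation:
Old min = -10 (at index 5)
Change: A[7] 8 -> 17
Changed element was NOT the old min.
  New min = min(old_min, new_val) = min(-10, 17) = -10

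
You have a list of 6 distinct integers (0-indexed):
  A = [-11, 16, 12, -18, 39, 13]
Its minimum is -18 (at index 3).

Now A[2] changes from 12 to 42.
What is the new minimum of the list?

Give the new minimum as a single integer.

Old min = -18 (at index 3)
Change: A[2] 12 -> 42
Changed element was NOT the old min.
  New min = min(old_min, new_val) = min(-18, 42) = -18

Answer: -18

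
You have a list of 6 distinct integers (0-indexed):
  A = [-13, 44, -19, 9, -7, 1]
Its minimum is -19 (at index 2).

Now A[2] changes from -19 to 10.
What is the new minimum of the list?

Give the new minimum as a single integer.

Old min = -19 (at index 2)
Change: A[2] -19 -> 10
Changed element WAS the min. Need to check: is 10 still <= all others?
  Min of remaining elements: -13
  New min = min(10, -13) = -13

Answer: -13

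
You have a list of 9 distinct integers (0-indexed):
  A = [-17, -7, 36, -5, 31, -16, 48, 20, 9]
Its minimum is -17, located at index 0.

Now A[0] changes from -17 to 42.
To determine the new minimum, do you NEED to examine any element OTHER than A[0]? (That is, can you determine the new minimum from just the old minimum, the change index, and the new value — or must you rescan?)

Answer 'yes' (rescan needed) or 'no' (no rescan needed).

Answer: yes

Derivation:
Old min = -17 at index 0
Change at index 0: -17 -> 42
Index 0 WAS the min and new value 42 > old min -17. Must rescan other elements to find the new min.
Needs rescan: yes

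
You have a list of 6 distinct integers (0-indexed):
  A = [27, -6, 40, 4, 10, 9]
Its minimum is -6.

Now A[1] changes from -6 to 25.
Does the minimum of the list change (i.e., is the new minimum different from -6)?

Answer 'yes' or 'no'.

Answer: yes

Derivation:
Old min = -6
Change: A[1] -6 -> 25
Changed element was the min; new min must be rechecked.
New min = 4; changed? yes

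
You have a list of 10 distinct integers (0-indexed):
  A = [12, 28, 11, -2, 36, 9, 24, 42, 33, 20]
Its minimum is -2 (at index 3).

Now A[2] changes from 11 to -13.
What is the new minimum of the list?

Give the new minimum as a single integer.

Answer: -13

Derivation:
Old min = -2 (at index 3)
Change: A[2] 11 -> -13
Changed element was NOT the old min.
  New min = min(old_min, new_val) = min(-2, -13) = -13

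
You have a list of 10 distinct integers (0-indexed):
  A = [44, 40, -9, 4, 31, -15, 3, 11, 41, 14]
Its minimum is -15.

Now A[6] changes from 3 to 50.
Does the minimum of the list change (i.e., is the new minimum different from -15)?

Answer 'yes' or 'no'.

Old min = -15
Change: A[6] 3 -> 50
Changed element was NOT the min; min changes only if 50 < -15.
New min = -15; changed? no

Answer: no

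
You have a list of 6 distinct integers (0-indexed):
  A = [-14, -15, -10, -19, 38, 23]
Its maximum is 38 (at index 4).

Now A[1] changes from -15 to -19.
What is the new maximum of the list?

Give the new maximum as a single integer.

Answer: 38

Derivation:
Old max = 38 (at index 4)
Change: A[1] -15 -> -19
Changed element was NOT the old max.
  New max = max(old_max, new_val) = max(38, -19) = 38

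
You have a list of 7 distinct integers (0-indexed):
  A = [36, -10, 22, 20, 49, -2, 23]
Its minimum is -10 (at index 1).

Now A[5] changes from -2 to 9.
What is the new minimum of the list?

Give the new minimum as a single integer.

Old min = -10 (at index 1)
Change: A[5] -2 -> 9
Changed element was NOT the old min.
  New min = min(old_min, new_val) = min(-10, 9) = -10

Answer: -10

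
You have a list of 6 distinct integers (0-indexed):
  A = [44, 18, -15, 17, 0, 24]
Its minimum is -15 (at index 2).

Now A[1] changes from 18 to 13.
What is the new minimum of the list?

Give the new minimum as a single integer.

Old min = -15 (at index 2)
Change: A[1] 18 -> 13
Changed element was NOT the old min.
  New min = min(old_min, new_val) = min(-15, 13) = -15

Answer: -15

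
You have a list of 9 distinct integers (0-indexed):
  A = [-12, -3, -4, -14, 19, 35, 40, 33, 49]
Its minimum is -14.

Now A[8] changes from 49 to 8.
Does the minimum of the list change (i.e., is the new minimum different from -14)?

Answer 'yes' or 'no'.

Answer: no

Derivation:
Old min = -14
Change: A[8] 49 -> 8
Changed element was NOT the min; min changes only if 8 < -14.
New min = -14; changed? no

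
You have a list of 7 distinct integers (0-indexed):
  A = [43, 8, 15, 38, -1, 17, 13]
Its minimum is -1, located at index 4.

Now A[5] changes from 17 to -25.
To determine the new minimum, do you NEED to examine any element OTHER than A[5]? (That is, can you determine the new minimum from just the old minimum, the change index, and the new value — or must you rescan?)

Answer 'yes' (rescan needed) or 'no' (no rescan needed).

Old min = -1 at index 4
Change at index 5: 17 -> -25
Index 5 was NOT the min. New min = min(-1, -25). No rescan of other elements needed.
Needs rescan: no

Answer: no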